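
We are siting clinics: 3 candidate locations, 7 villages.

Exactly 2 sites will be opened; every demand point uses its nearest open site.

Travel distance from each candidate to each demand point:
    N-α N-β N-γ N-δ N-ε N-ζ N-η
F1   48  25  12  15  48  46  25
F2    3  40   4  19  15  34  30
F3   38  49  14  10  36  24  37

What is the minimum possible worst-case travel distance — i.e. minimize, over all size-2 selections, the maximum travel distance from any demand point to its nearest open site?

34

Open {F1, F2}.
  Farthest demand point is N-ζ at travel distance 34 (to F2); all others are ≤ 34.
With {F1, F3} the worst case is 38.
With {F2, F3} the worst case is 40.
No size-2 selection achieves below 34.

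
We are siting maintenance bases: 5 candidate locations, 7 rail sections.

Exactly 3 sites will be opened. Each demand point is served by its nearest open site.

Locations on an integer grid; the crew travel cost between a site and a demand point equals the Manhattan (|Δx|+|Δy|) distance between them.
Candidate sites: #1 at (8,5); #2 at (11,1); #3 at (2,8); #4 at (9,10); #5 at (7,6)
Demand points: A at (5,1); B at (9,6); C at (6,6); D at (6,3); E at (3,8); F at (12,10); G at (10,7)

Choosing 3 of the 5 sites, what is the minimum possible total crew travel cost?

22

Open {#3, #4, #5}.
  A→#5 7, B→#5 2, C→#5 1, D→#5 4, E→#3 1, F→#4 3, G→#4 4  ⇒ total 22.
Compare {#1, #3, #4}: total 24.
Compare {#2, #4, #5}: total 26.
No size-3 selection does better; minimum is 22.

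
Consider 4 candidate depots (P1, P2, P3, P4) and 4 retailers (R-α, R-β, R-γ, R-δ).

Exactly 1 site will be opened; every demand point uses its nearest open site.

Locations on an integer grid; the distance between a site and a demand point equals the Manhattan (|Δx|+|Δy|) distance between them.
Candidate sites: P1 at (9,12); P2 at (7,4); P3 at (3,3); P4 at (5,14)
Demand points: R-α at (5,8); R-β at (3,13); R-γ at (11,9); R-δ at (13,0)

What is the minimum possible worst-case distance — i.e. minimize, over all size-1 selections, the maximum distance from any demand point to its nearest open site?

13

Open {P2}.
  Farthest demand point is R-β at distance 13 (to P2); all others are ≤ 13.
With {P3} the worst case is 14.
With {P1} the worst case is 16.
No size-1 selection achieves below 13.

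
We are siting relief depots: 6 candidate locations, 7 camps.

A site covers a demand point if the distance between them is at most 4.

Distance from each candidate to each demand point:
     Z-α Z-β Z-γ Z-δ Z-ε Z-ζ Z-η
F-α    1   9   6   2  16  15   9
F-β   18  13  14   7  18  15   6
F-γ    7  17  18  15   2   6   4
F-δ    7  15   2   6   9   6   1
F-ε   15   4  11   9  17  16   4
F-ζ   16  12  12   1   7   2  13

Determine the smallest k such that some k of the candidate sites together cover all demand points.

5

Coverage sets (demand points within 4 of each site):
  F-α: {Z-α, Z-δ}
  F-β: {}
  F-γ: {Z-ε, Z-η}
  F-δ: {Z-γ, Z-η}
  F-ε: {Z-β, Z-η}
  F-ζ: {Z-δ, Z-ζ}
No 4 sites suffice: every size-4 union leaves at least one demand point uncovered.
But {F-α, F-γ, F-δ, F-ε, F-ζ} covers everything, so the minimum is 5.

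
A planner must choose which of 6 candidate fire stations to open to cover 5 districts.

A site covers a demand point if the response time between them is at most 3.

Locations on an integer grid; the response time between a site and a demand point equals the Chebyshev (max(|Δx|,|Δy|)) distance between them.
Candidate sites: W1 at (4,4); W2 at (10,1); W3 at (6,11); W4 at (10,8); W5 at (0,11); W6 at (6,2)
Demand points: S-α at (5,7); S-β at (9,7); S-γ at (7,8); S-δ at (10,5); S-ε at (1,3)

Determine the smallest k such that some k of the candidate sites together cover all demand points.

2

Coverage sets (demand points within 3 of each site):
  W1: {S-α, S-ε}
  W2: {}
  W3: {S-γ}
  W4: {S-β, S-γ, S-δ}
  W5: {}
  W6: {}
No single site covers all 5 demand points.
But {W1, W4} covers everything, so the minimum is 2.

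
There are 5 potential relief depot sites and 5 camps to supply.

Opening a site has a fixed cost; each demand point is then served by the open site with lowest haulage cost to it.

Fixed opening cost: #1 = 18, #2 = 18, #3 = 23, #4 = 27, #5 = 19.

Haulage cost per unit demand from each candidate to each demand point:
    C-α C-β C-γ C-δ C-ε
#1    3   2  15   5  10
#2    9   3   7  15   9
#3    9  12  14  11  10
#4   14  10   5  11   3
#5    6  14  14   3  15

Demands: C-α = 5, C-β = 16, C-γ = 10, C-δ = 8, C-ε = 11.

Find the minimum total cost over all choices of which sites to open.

215

Open {#1, #4}: assign each demand point to its cheapest open site.
  C-α→#1 5×3=15, C-β→#1 16×2=32, C-γ→#4 10×5=50, C-δ→#1 8×5=40, C-ε→#4 11×3=33
  haulage cost 170, fixed 45 → total 215.
Compare {#1, #4, #5}: haulage cost 154 + fixed 64 = 218.
Compare {#1, #2, #4}: haulage cost 170 + fixed 63 = 233.
Compare {#1, #2, #4, #5}: haulage cost 154 + fixed 82 = 236.
All other subsets cost ≥ 218. Minimum total cost: 215.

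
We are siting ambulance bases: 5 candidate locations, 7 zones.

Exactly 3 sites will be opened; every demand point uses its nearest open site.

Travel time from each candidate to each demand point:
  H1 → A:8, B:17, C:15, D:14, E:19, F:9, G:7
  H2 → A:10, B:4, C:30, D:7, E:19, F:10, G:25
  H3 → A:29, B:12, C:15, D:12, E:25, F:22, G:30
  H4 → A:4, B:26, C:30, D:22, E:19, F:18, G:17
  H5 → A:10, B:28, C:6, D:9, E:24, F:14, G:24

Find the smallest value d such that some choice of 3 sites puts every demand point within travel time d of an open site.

19

Open {H1, H2, H3}.
  Farthest demand point is E at travel time 19 (to H1); all others are ≤ 19.
With {H1, H2, H4} the worst case is 19.
With {H1, H2, H5} the worst case is 19.
No size-3 selection achieves below 19.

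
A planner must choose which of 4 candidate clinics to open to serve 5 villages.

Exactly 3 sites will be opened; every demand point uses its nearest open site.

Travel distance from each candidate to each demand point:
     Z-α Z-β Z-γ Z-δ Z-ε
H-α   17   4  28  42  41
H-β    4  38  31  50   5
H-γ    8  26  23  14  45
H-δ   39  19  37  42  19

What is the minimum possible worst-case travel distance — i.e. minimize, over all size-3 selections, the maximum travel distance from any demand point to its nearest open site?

23

Open {H-α, H-β, H-γ}.
  Farthest demand point is Z-γ at travel distance 23 (to H-γ); all others are ≤ 23.
With {H-α, H-γ, H-δ} the worst case is 23.
With {H-β, H-γ, H-δ} the worst case is 23.
No size-3 selection achieves below 23.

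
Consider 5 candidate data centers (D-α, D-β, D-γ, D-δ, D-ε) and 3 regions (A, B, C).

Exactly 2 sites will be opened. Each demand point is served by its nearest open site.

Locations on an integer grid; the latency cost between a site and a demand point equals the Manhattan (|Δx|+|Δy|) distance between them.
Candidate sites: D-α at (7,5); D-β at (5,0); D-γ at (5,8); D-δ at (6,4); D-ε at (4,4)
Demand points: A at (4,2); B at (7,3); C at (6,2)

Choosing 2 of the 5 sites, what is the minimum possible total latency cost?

6

Open {D-δ, D-ε}.
  A→D-ε 2, B→D-δ 2, C→D-δ 2  ⇒ total 6.
Compare {D-β, D-δ}: total 7.
Compare {D-α, D-β}: total 8.
No size-2 selection does better; minimum is 6.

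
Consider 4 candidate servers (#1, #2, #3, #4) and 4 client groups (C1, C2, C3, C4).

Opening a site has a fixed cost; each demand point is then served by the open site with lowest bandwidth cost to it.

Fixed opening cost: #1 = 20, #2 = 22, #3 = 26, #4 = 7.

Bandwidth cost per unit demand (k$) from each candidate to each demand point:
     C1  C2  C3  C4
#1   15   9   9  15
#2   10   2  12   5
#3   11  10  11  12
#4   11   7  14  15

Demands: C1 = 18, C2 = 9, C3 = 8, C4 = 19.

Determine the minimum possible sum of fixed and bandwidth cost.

Open {#1, #2}: assign each demand point to its cheapest open site.
  C1→#2 18×10=180, C2→#2 9×2=18, C3→#1 8×9=72, C4→#2 19×5=95
  bandwidth cost 365, fixed 42 → total 407.
Compare {#2}: bandwidth cost 389 + fixed 22 = 411.
Compare {#1, #2, #4}: bandwidth cost 365 + fixed 49 = 414.
Compare {#2, #4}: bandwidth cost 389 + fixed 29 = 418.
All other subsets cost ≥ 411. Minimum total cost: 407.

407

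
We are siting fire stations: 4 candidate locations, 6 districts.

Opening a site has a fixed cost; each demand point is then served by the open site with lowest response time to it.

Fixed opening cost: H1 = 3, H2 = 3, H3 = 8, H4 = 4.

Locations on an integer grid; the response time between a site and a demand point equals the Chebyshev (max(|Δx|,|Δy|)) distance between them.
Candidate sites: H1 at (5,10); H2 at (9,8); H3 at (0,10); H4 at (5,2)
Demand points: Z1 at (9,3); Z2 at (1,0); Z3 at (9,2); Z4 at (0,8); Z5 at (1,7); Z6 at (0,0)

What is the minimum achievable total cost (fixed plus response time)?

32

Open {H4}: assign each demand point to its cheapest open site.
  Z1→H4 4, Z2→H4 4, Z3→H4 4, Z4→H4 6, Z5→H4 5, Z6→H4 5
  response time 28, fixed 4 → total 32.
Compare {H1, H4}: response time 26 + fixed 7 = 33.
Compare {H3, H4}: response time 22 + fixed 12 = 34.
Compare {H2, H4}: response time 28 + fixed 7 = 35.
All other subsets cost ≥ 33. Minimum total cost: 32.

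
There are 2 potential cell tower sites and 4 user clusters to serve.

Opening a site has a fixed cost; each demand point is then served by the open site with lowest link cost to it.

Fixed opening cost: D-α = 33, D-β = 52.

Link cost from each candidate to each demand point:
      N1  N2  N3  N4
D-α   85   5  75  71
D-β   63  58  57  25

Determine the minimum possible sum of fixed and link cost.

235

Open {D-α, D-β}: assign each demand point to its cheapest open site.
  N1→D-β 63, N2→D-α 5, N3→D-β 57, N4→D-β 25
  link cost 150, fixed 85 → total 235.
Compare {D-β}: link cost 203 + fixed 52 = 255.
Compare {D-α}: link cost 236 + fixed 33 = 269.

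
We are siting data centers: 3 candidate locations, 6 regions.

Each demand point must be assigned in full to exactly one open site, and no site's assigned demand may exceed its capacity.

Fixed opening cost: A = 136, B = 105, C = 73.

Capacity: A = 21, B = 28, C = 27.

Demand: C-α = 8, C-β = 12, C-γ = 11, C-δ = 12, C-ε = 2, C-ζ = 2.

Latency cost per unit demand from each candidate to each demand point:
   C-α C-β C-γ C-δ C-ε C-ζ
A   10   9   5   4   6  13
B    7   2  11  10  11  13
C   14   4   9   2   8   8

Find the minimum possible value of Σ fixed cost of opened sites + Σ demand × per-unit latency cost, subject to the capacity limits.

Open {B, C}; cheapest assignment that respects the capacities:
  B (cap 28, load 20): C-α, C-β — cost 8×7 + 12×2 = 80
  C (cap 27, load 27): C-γ, C-δ, C-ε, C-ζ — cost 11×9 + 12×2 + 2×8 + 2×8 = 155
  Shipping 235, fixed 178 → total 413.
  Any other capacity-feasible assignment to {B, C} ships for at least 235.
Compare {A, C}: its best feasible assignment gives total 444.
Compare {A, B, C}: its best feasible assignment gives total 501.
Every other set of open sites that can feasibly serve all demand totals ≥ 444 even under its best assignment. Minimum: 413.

413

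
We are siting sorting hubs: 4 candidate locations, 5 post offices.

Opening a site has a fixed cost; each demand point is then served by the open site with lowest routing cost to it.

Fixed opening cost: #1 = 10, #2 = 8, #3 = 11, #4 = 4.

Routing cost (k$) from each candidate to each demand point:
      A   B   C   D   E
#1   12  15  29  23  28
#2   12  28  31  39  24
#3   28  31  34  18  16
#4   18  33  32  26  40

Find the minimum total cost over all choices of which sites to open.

Open {#1, #3}: assign each demand point to its cheapest open site.
  A→#1 12, B→#1 15, C→#1 29, D→#3 18, E→#3 16
  routing cost 90, fixed 21 → total 111.
Compare {#1, #3, #4}: routing cost 90 + fixed 25 = 115.
Compare {#1}: routing cost 107 + fixed 10 = 117.
Compare {#1, #2, #3}: routing cost 90 + fixed 29 = 119.
All other subsets cost ≥ 115. Minimum total cost: 111.

111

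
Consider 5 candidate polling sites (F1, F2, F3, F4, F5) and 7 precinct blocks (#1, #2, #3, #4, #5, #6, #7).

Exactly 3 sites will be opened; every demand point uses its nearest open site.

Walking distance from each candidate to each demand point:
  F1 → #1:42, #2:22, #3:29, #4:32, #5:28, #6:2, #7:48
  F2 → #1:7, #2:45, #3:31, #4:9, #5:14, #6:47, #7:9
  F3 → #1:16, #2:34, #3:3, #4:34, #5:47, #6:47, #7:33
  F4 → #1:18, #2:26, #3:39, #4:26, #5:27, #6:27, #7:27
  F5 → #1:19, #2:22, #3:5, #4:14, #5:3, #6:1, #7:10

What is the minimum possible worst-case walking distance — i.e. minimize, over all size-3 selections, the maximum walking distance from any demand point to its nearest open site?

22

Open {F1, F2, F3}.
  Farthest demand point is #2 at walking distance 22 (to F1); all others are ≤ 22.
With {F1, F2, F5} the worst case is 22.
With {F1, F3, F5} the worst case is 22.
No size-3 selection achieves below 22.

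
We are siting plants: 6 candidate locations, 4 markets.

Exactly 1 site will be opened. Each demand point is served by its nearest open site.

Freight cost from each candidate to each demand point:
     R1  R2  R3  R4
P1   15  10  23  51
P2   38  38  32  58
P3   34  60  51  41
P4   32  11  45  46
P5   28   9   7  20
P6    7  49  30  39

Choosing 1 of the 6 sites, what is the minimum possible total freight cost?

64

Open {P5}.
  R1→P5 28, R2→P5 9, R3→P5 7, R4→P5 20  ⇒ total 64.
Compare {P1}: total 99.
Compare {P6}: total 125.
No size-1 selection does better; minimum is 64.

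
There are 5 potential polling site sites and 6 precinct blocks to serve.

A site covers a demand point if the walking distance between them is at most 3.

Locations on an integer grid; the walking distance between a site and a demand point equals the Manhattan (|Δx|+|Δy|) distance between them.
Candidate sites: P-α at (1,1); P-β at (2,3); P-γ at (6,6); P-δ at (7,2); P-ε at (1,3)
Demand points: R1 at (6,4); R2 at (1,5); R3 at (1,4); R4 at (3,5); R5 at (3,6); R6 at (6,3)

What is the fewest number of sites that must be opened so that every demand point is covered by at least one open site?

2

Coverage sets (demand points within 3 of each site):
  P-α: {R3}
  P-β: {R2, R3, R4}
  P-γ: {R1, R5, R6}
  P-δ: {R1, R6}
  P-ε: {R2, R3}
No single site covers all 6 demand points.
But {P-β, P-γ} covers everything, so the minimum is 2.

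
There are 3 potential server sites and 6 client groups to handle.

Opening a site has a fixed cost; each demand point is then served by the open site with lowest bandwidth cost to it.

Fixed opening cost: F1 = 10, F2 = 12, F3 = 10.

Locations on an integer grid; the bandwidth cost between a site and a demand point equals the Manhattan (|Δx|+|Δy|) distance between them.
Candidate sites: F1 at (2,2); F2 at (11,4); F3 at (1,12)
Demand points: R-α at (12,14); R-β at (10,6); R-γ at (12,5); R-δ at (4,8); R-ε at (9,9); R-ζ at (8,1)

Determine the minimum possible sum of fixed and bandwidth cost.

52

Open {F2}: assign each demand point to its cheapest open site.
  R-α→F2 11, R-β→F2 3, R-γ→F2 2, R-δ→F2 11, R-ε→F2 7, R-ζ→F2 6
  bandwidth cost 40, fixed 12 → total 52.
Compare {F2, F3}: bandwidth cost 36 + fixed 22 = 58.
Compare {F1, F2}: bandwidth cost 37 + fixed 22 = 59.
Compare {F1, F2, F3}: bandwidth cost 36 + fixed 32 = 68.
All other subsets cost ≥ 58. Minimum total cost: 52.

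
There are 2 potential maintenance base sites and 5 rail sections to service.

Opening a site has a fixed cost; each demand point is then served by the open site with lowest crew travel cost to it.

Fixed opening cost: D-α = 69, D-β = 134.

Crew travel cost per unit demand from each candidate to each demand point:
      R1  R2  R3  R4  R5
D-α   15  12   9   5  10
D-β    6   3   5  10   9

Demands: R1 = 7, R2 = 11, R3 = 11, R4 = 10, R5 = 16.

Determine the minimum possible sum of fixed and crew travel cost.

508

Open {D-β}: assign each demand point to its cheapest open site.
  R1→D-β 7×6=42, R2→D-β 11×3=33, R3→D-β 11×5=55, R4→D-β 10×10=100, R5→D-β 16×9=144
  crew travel cost 374, fixed 134 → total 508.
Compare {D-α, D-β}: crew travel cost 324 + fixed 203 = 527.
Compare {D-α}: crew travel cost 546 + fixed 69 = 615.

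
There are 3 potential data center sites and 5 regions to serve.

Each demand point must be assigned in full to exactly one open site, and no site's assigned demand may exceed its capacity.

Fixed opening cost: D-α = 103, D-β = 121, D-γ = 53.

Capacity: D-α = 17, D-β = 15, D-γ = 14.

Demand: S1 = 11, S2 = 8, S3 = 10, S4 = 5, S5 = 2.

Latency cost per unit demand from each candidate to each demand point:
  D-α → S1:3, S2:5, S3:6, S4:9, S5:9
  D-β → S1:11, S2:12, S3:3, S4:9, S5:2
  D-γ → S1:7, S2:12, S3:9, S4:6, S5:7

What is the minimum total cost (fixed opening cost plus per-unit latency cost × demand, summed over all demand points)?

Open {D-α, D-β, D-γ}; cheapest assignment that respects the capacities:
  D-α (cap 17, load 11): S1 — cost 11×3 = 33
  D-β (cap 15, load 12): S3, S5 — cost 10×3 + 2×2 = 34
  D-γ (cap 14, load 13): S2, S4 — cost 8×12 + 5×6 = 126
  Shipping 193, fixed 277 → total 470.
  Any other capacity-feasible assignment to {D-α, D-β, D-γ} ships for at least 193.
Total demand is 36 and no other set of sites has combined capacity ≥ 36, so {D-α, D-β, D-γ} is the only feasible choice of open sites. Minimum: 470.

470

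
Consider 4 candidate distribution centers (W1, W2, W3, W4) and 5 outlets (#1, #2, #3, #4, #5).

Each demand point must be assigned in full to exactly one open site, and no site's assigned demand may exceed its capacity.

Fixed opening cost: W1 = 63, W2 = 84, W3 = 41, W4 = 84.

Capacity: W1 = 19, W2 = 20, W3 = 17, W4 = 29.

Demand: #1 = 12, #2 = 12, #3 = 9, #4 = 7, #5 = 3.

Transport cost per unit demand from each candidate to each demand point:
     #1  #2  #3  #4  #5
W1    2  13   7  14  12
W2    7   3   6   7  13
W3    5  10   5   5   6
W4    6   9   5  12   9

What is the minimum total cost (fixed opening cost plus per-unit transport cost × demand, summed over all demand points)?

360

Open {W1, W2, W3}; cheapest assignment that respects the capacities:
  W1 (cap 19, load 12): #1 — cost 12×2 = 24
  W2 (cap 20, load 19): #2, #4 — cost 12×3 + 7×7 = 85
  W3 (cap 17, load 12): #3, #5 — cost 9×5 + 3×6 = 63
  Shipping 172, fixed 188 → total 360.
  Any other capacity-feasible assignment to {W1, W2, W3} ships for at least 172.
Compare {W2, W4}: its best feasible assignment gives total 397.
Compare {W3, W4}: its best feasible assignment gives total 412.
Every other set of open sites that can feasibly serve all demand totals ≥ 397 even under its best assignment. Minimum: 360.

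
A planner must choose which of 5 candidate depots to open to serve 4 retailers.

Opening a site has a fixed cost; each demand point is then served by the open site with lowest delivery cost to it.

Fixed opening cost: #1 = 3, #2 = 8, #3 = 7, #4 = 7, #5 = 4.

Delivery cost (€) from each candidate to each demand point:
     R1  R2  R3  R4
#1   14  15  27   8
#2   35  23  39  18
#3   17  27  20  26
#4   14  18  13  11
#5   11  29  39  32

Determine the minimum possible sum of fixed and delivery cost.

60

Open {#1, #4}: assign each demand point to its cheapest open site.
  R1→#1 14, R2→#1 15, R3→#4 13, R4→#1 8
  delivery cost 50, fixed 10 → total 60.
Compare {#1, #4, #5}: delivery cost 47 + fixed 14 = 61.
Compare {#4}: delivery cost 56 + fixed 7 = 63.
Compare {#4, #5}: delivery cost 53 + fixed 11 = 64.
All other subsets cost ≥ 61. Minimum total cost: 60.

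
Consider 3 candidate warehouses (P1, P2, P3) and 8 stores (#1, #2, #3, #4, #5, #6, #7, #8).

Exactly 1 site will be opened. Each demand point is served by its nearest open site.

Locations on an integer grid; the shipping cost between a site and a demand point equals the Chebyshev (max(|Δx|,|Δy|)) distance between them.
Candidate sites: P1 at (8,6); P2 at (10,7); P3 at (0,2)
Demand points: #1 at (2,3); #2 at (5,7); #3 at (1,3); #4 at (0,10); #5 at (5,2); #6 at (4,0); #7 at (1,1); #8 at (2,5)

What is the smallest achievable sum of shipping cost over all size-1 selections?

29

Open {P3}.
  #1→P3 2, #2→P3 5, #3→P3 1, #4→P3 8, #5→P3 5, #6→P3 4, #7→P3 1, #8→P3 3  ⇒ total 29.
Compare {P1}: total 47.
Compare {P2}: total 61.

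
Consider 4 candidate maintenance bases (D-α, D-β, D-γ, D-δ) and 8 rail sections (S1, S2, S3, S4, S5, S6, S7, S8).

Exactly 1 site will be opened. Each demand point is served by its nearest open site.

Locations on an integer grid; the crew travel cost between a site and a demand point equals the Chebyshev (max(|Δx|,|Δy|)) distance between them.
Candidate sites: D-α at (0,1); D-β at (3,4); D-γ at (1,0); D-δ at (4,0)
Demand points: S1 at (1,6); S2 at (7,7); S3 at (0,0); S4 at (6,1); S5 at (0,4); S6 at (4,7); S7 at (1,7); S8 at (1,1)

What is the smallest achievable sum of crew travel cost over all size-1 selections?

25

Open {D-β}.
  S1→D-β 2, S2→D-β 4, S3→D-β 4, S4→D-β 3, S5→D-β 3, S6→D-β 3, S7→D-β 3, S8→D-β 3  ⇒ total 25.
Compare {D-α}: total 35.
Compare {D-γ}: total 38.
No size-1 selection does better; minimum is 25.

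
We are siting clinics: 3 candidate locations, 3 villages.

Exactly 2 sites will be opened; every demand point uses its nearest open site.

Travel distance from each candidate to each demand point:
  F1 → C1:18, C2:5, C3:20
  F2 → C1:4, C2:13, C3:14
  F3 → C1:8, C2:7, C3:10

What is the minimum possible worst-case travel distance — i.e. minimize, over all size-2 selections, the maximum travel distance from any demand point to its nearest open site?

Open {F1, F3}.
  Farthest demand point is C3 at travel distance 10 (to F3); all others are ≤ 10.
With {F2, F3} the worst case is 10.
With {F1, F2} the worst case is 14.
No size-2 selection achieves below 10.

10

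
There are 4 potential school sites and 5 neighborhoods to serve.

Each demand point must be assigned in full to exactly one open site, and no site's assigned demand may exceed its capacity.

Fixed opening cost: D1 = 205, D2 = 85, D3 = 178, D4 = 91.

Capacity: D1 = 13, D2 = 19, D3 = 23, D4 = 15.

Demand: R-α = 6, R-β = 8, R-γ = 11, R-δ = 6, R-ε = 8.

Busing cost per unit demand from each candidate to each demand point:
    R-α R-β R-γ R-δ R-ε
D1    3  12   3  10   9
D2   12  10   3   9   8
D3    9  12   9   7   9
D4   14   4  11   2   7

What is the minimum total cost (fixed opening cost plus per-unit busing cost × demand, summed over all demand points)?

Open {D1, D2, D4}; cheapest assignment that respects the capacities:
  D1 (cap 13, load 6): R-α — cost 6×3 = 18
  D2 (cap 19, load 19): R-γ, R-ε — cost 11×3 + 8×8 = 97
  D4 (cap 15, load 14): R-β, R-δ — cost 8×4 + 6×2 = 44
  Shipping 159, fixed 381 → total 540.
  Any other capacity-feasible assignment to {D1, D2, D4} ships for at least 159.
Compare {D2, D3}: its best feasible assignment gives total 544.
Compare {D2, D3, D4}: its best feasible assignment gives total 549.
Every other set of open sites that can feasibly serve all demand totals ≥ 544 even under its best assignment. Minimum: 540.

540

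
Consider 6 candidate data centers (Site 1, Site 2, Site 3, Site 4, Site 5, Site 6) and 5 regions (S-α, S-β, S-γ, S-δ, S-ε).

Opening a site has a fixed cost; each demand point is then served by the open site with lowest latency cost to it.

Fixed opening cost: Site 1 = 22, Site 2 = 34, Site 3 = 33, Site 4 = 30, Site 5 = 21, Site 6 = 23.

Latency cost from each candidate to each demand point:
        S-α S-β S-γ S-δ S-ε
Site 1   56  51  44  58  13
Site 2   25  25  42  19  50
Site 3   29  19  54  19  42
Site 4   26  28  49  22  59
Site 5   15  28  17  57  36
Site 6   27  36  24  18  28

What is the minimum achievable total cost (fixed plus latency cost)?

150

Open {Site 5, Site 6}: assign each demand point to its cheapest open site.
  S-α→Site 5 15, S-β→Site 5 28, S-γ→Site 5 17, S-δ→Site 6 18, S-ε→Site 6 28
  latency cost 106, fixed 44 → total 150.
Compare {Site 6}: latency cost 133 + fixed 23 = 156.
Compare {Site 1, Site 5, Site 6}: latency cost 91 + fixed 66 = 157.
Compare {Site 1, Site 3, Site 5}: latency cost 83 + fixed 76 = 159.
All other subsets cost ≥ 156. Minimum total cost: 150.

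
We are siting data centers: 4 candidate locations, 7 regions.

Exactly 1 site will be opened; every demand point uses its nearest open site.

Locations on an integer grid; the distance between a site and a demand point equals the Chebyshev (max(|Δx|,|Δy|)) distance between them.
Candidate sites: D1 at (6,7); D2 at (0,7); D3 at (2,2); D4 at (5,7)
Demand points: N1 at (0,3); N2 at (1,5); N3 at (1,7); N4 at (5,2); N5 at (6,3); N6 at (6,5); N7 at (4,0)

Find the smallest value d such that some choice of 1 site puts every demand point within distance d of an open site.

Open {D3}.
  Farthest demand point is N3 at distance 5 (to D3); all others are ≤ 5.
With {D1} the worst case is 7.
With {D2} the worst case is 7.
No size-1 selection achieves below 5.

5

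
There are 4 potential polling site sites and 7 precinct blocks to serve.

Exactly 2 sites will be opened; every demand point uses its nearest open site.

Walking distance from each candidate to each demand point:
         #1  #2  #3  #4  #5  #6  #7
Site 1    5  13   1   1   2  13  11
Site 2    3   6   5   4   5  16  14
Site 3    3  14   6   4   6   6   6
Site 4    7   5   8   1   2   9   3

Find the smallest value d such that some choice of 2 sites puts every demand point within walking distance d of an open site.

6

Open {Site 2, Site 3}.
  Farthest demand point is #2 at walking distance 6 (to Site 2); all others are ≤ 6.
With {Site 3, Site 4} the worst case is 6.
With {Site 1, Site 4} the worst case is 9.
No size-2 selection achieves below 6.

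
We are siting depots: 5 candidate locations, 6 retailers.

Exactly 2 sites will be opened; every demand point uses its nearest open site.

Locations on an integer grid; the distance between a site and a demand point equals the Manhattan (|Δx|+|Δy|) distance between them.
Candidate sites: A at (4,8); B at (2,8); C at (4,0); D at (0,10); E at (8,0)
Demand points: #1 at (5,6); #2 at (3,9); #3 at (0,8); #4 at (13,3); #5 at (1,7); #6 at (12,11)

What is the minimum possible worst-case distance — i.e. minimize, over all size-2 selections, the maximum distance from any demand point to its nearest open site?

Open {A, E}.
  Farthest demand point is #6 at distance 11 (to A); all others are ≤ 11.
With {A, C} the worst case is 12.
With {B, C} the worst case is 13.
No size-2 selection achieves below 11.

11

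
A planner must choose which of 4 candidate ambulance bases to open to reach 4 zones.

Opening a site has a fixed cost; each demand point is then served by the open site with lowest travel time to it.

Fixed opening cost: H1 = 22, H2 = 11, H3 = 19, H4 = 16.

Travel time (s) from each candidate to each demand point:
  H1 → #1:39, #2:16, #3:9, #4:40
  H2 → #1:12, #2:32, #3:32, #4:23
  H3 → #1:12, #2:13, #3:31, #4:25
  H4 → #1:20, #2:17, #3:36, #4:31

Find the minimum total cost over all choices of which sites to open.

93

Open {H1, H2}: assign each demand point to its cheapest open site.
  #1→H2 12, #2→H1 16, #3→H1 9, #4→H2 23
  travel time 60, fixed 33 → total 93.
Compare {H3}: travel time 81 + fixed 19 = 100.
Compare {H1, H3}: travel time 59 + fixed 41 = 100.
Compare {H2, H3}: travel time 79 + fixed 30 = 109.
All other subsets cost ≥ 100. Minimum total cost: 93.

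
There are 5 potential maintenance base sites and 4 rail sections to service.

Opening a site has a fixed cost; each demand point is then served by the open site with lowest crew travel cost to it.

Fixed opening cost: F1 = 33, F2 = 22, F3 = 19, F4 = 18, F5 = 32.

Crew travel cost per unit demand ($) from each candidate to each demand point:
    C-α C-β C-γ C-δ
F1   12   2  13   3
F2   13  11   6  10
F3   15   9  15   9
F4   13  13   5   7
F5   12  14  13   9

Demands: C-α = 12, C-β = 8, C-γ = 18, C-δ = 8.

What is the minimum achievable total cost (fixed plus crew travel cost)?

Open {F1, F4}: assign each demand point to its cheapest open site.
  C-α→F1 12×12=144, C-β→F1 8×2=16, C-γ→F4 18×5=90, C-δ→F1 8×3=24
  crew travel cost 274, fixed 51 → total 325.
Compare {F1, F3, F4}: crew travel cost 274 + fixed 70 = 344.
Compare {F1, F2}: crew travel cost 292 + fixed 55 = 347.
Compare {F1, F2, F4}: crew travel cost 274 + fixed 73 = 347.
All other subsets cost ≥ 344. Minimum total cost: 325.

325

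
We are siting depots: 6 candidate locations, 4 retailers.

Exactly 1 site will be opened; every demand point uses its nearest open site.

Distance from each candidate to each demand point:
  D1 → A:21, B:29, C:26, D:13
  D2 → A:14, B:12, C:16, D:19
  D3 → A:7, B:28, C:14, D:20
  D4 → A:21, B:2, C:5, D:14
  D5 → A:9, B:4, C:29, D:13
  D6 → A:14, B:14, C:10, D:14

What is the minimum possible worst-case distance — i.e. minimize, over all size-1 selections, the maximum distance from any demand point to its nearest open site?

Open {D6}.
  Farthest demand point is A at distance 14 (to D6); all others are ≤ 14.
With {D2} the worst case is 19.
With {D4} the worst case is 21.
No size-1 selection achieves below 14.

14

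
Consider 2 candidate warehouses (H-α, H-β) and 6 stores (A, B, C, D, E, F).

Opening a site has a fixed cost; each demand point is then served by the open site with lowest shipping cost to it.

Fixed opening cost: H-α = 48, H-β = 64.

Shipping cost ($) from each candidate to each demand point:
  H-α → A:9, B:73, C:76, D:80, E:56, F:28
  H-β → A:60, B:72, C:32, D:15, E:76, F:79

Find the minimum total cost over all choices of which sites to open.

Open {H-α, H-β}: assign each demand point to its cheapest open site.
  A→H-α 9, B→H-β 72, C→H-β 32, D→H-β 15, E→H-α 56, F→H-α 28
  shipping cost 212, fixed 112 → total 324.
Compare {H-α}: shipping cost 322 + fixed 48 = 370.
Compare {H-β}: shipping cost 334 + fixed 64 = 398.

324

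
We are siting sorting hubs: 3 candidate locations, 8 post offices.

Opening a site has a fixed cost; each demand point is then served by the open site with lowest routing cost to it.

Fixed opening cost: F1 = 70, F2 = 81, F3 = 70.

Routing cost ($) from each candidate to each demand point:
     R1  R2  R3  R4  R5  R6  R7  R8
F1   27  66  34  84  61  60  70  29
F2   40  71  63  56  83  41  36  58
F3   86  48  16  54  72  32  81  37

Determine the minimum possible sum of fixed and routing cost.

477

Open {F1, F3}: assign each demand point to its cheapest open site.
  R1→F1 27, R2→F3 48, R3→F3 16, R4→F3 54, R5→F1 61, R6→F3 32, R7→F1 70, R8→F1 29
  routing cost 337, fixed 140 → total 477.
Compare {F2, F3}: routing cost 335 + fixed 151 = 486.
Compare {F3}: routing cost 426 + fixed 70 = 496.
Compare {F1}: routing cost 431 + fixed 70 = 501.
All other subsets cost ≥ 486. Minimum total cost: 477.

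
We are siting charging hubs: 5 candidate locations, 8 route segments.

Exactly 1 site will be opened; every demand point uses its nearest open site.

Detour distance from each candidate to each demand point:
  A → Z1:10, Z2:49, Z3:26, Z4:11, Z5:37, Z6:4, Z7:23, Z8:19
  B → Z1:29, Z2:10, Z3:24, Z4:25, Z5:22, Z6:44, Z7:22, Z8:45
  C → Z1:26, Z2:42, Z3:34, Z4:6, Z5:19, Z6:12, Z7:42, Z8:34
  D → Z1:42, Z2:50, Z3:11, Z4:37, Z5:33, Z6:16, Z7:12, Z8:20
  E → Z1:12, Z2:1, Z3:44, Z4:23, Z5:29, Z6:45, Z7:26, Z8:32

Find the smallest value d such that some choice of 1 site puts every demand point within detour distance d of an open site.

42

Open {C}.
  Farthest demand point is Z2 at detour distance 42 (to C); all others are ≤ 42.
With {B} the worst case is 45.
With {E} the worst case is 45.
No size-1 selection achieves below 42.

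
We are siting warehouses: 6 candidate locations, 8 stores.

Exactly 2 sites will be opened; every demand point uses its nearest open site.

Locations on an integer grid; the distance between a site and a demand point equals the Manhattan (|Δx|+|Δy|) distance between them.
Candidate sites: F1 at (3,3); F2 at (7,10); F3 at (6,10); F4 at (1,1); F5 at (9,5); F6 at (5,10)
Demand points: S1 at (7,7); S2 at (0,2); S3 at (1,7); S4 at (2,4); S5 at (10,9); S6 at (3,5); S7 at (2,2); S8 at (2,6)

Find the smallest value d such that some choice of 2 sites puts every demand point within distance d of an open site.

Open {F1, F2}.
  Farthest demand point is S3 at distance 6 (to F1); all others are ≤ 6.
With {F1, F3} the worst case is 6.
With {F1, F5} the worst case is 6.
No size-2 selection achieves below 6.

6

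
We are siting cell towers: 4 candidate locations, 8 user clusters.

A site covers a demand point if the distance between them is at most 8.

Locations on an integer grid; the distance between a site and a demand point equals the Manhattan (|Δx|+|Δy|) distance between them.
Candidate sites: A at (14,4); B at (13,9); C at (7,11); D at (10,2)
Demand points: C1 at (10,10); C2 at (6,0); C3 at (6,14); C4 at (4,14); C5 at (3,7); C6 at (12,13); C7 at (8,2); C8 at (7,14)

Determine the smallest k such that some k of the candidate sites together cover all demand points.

2

Coverage sets (demand points within 8 of each site):
  A: {C7}
  B: {C1, C6}
  C: {C1, C3, C4, C5, C6, C8}
  D: {C1, C2, C7}
No single site covers all 8 demand points.
But {C, D} covers everything, so the minimum is 2.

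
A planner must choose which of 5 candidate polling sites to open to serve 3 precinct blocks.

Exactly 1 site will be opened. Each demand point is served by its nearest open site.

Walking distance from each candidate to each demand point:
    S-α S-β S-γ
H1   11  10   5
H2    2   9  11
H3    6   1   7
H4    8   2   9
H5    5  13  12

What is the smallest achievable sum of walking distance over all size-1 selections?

Open {H3}.
  S-α→H3 6, S-β→H3 1, S-γ→H3 7  ⇒ total 14.
Compare {H4}: total 19.
Compare {H2}: total 22.
No size-1 selection does better; minimum is 14.

14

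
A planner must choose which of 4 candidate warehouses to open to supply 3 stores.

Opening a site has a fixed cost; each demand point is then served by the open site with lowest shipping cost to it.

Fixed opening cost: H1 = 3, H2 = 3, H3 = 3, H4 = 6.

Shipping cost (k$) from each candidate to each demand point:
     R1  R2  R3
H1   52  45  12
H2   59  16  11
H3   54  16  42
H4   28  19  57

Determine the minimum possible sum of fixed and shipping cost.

Open {H2, H4}: assign each demand point to its cheapest open site.
  R1→H4 28, R2→H2 16, R3→H2 11
  shipping cost 55, fixed 9 → total 64.
Compare {H1, H2, H4}: shipping cost 55 + fixed 12 = 67.
Compare {H2, H3, H4}: shipping cost 55 + fixed 12 = 67.
Compare {H1, H4}: shipping cost 59 + fixed 9 = 68.
All other subsets cost ≥ 67. Minimum total cost: 64.

64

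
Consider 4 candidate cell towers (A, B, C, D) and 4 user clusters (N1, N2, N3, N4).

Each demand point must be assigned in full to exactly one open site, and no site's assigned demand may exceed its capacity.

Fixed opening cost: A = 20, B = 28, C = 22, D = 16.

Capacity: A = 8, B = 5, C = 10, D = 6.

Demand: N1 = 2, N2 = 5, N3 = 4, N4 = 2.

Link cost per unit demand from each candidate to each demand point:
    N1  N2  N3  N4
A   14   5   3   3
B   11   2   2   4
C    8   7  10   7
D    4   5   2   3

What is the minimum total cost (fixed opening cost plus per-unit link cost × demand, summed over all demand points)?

83

Open {A, D}; cheapest assignment that respects the capacities:
  A (cap 8, load 7): N2, N4 — cost 5×5 + 2×3 = 31
  D (cap 6, load 6): N1, N3 — cost 2×4 + 4×2 = 16
  Shipping 47, fixed 36 → total 83.
  Any other capacity-feasible assignment to {A, D} ships for at least 47.
Compare {A, B, D}: its best feasible assignment gives total 96.
Compare {C, D}: its best feasible assignment gives total 103.
Every other set of open sites that can feasibly serve all demand totals ≥ 96 even under its best assignment. Minimum: 83.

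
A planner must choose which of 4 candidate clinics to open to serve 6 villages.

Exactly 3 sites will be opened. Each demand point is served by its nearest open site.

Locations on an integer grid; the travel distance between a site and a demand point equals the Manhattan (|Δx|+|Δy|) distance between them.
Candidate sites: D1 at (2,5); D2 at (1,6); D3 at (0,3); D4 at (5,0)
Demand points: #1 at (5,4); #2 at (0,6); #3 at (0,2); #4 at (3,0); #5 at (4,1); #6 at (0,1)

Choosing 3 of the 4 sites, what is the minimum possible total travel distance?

Open {D2, D3, D4}.
  #1→D4 4, #2→D2 1, #3→D3 1, #4→D4 2, #5→D4 2, #6→D3 2  ⇒ total 12.
Compare {D1, D3, D4}: total 14.
Compare {D1, D2, D3}: total 20.
No size-3 selection does better; minimum is 12.

12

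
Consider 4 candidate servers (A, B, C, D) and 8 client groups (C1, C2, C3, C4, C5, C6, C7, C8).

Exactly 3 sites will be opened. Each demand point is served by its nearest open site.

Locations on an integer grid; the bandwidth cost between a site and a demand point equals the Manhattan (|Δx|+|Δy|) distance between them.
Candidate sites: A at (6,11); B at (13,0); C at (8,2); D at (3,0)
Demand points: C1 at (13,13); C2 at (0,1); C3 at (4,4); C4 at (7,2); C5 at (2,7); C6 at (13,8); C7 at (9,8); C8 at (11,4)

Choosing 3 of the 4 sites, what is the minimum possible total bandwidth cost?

48

Open {A, C, D}.
  C1→A 9, C2→D 4, C3→D 5, C4→C 1, C5→A 8, C6→A 10, C7→A 6, C8→C 5  ⇒ total 48.
Compare {B, C, D}: total 51.
Compare {A, B, C}: total 52.
No size-3 selection does better; minimum is 48.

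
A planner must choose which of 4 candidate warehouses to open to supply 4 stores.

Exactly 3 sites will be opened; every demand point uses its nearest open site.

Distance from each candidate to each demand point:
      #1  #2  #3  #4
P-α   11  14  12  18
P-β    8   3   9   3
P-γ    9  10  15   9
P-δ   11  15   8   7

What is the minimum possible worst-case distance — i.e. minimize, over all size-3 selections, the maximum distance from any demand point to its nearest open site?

Open {P-α, P-β, P-δ}.
  Farthest demand point is #1 at distance 8 (to P-β); all others are ≤ 8.
With {P-β, P-γ, P-δ} the worst case is 8.
With {P-α, P-β, P-γ} the worst case is 9.
No size-3 selection achieves below 8.

8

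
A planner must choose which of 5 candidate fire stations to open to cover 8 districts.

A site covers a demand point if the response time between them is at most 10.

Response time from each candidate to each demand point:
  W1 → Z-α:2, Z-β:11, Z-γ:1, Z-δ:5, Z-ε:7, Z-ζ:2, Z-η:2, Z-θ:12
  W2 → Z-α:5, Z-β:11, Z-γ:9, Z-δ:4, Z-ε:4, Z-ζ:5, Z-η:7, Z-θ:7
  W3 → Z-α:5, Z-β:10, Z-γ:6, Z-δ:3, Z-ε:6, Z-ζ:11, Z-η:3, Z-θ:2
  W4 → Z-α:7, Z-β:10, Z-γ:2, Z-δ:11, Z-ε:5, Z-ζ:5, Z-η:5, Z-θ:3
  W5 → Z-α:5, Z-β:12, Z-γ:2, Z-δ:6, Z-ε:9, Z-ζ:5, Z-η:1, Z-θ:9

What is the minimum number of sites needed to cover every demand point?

Coverage sets (demand points within 10 of each site):
  W1: {Z-α, Z-γ, Z-δ, Z-ε, Z-ζ, Z-η}
  W2: {Z-α, Z-γ, Z-δ, Z-ε, Z-ζ, Z-η, Z-θ}
  W3: {Z-α, Z-β, Z-γ, Z-δ, Z-ε, Z-η, Z-θ}
  W4: {Z-α, Z-β, Z-γ, Z-ε, Z-ζ, Z-η, Z-θ}
  W5: {Z-α, Z-γ, Z-δ, Z-ε, Z-ζ, Z-η, Z-θ}
No single site covers all 8 demand points.
But {W1, W3} covers everything, so the minimum is 2.

2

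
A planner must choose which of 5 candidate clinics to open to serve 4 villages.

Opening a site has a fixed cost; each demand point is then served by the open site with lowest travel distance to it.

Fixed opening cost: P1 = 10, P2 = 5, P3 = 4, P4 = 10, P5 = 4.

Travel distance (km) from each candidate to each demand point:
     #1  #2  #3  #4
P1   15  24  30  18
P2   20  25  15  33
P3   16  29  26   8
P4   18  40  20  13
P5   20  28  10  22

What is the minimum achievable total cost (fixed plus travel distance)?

70

Open {P3, P5}: assign each demand point to its cheapest open site.
  #1→P3 16, #2→P5 28, #3→P5 10, #4→P3 8
  travel distance 62, fixed 8 → total 70.
Compare {P2, P3, P5}: travel distance 59 + fixed 13 = 72.
Compare {P2, P3}: travel distance 64 + fixed 9 = 73.
Compare {P1, P3, P5}: travel distance 57 + fixed 18 = 75.
All other subsets cost ≥ 72. Minimum total cost: 70.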